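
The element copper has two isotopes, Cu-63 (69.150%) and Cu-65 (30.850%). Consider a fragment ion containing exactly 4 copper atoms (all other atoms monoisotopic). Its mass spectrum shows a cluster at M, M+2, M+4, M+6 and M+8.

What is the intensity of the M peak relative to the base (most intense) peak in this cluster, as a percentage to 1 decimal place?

Binomial terms of (0.69150 + 0.30850)^4: M 0.2286, M+2 0.4080, M+4 0.2731, M+6 0.0812, M+8 0.0091 → M+2 is the base peak.
P(M+2) = C(4,1) × 0.69150^3 × 0.30850^1 = 4 × 0.33065611 × 0.3085 = 0.408030 (base)
P(M) = C(4,0) × 0.69150^4 × 0.30850^0 = 1 × 0.2286487 × 1.0000 = 0.228649
Relative intensity = 0.228649 / 0.408030 × 100 = 56.0

56.0%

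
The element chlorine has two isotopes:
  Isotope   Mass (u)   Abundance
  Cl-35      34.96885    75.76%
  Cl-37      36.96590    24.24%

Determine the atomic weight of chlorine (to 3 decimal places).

The abundance-weighted mean is 0.7576 × 34.96885 + 0.2424 × 36.96590
= 26.492401 + 8.960534 = 35.452935 u

35.453 u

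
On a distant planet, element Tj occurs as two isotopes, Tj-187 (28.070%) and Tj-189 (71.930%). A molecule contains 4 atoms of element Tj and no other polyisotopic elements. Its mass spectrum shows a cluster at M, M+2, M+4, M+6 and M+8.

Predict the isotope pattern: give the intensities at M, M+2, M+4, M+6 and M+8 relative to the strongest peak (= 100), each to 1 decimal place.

Each Tj atom is independently Tj-187 (p = 0.28070) or Tj-189 (q = 0.71930); the cluster is the binomial expansion (p + q)^4.
P(M) = 0.28070^4 = 0.006208
P(M+2) = 4 × 0.28070^3 × 0.71930^1 = 0.063635
P(M+4) = 6 × 0.28070^2 × 0.71930^2 = 0.244600
P(M+6) = 4 × 0.28070^1 × 0.71930^3 = 0.417862
P(M+8) = 0.71930^4 = 0.267695
The M+6 peak is largest (0.417862); scaling to 100 gives 1.5 : 15.2 : 58.5 : 100.0 : 64.1.

1.5 : 15.2 : 58.5 : 100.0 : 64.1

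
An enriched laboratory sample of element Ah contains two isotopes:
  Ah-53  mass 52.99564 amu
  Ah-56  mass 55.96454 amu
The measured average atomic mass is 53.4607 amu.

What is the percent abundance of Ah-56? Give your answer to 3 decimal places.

15.664%

Writing the weighted mean with unknown fraction x of Ah-53:
52.99564·x + 55.96454·(1 − x) = 53.4607
(52.99564 − 55.96454)·x = 53.4607 − 55.96454
x = -2.50384 / -2.96890 = 0.84336 → 84.336% Ah-53, 15.664% Ah-56.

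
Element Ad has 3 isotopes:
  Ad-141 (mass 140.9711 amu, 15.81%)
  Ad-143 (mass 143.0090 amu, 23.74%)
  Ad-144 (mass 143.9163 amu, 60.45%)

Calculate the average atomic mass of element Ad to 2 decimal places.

143.24 amu

Average mass = Σ (abundance × isotope mass) = 0.1581 × 140.9711 + 0.2374 × 143.0090 + 0.6045 × 143.9163
= 22.28753 + 33.95034 + 86.99740 = 143.23527 amu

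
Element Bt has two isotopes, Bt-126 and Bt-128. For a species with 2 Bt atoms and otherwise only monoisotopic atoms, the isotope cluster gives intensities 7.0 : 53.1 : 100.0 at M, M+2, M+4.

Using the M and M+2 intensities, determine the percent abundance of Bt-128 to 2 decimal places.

If p is the fraction of Bt that is Bt-126, then I(M+2)/I(M) = [C(2,1)·p^1·(1−p)] / p^2 = 2·(1−p)/p = 53.1/7.0 = 7.5857
(1−p)/p = 7.5857/2 = 3.7929  ⇒  p = 1/(1 + 3.7929) = 0.2086
Bt-126: 20.86%, Bt-128: 79.14%.

79.14%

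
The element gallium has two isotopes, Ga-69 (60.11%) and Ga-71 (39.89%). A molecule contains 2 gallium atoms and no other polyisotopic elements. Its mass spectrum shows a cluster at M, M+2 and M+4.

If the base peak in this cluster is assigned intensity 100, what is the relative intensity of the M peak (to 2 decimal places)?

75.34

(0.6011 + 0.3989)^2 gives M 0.3613, M+2 0.4796, M+4 0.1591; the largest is M+2.
P(M+2) = C(2,1) × 0.6011^1 × 0.3989^1 = 2 × 0.6011 × 0.3989 = 0.479558 (base)
P(M) = C(2,0) × 0.6011^2 × 0.3989^0 = 1 × 0.36132121 × 1.0000 = 0.361321
Relative intensity = 0.361321 / 0.479558 × 100 = 75.34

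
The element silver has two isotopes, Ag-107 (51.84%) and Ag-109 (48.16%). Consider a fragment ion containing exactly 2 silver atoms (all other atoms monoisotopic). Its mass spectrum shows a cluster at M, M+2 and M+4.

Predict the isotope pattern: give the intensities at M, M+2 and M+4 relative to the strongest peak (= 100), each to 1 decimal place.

53.8 : 100.0 : 46.5

The 2 Ag atoms are independent, so intensities follow the terms of (0.5184 + 0.4816)^2.
P(M) = 0.5184^2 = 0.268739
P(M+2) = 2 × 0.5184^1 × 0.4816^1 = 0.499323
P(M+4) = 0.4816^2 = 0.231939
The M+2 peak is largest (0.499323); scaling to 100 gives 53.8 : 100.0 : 46.5.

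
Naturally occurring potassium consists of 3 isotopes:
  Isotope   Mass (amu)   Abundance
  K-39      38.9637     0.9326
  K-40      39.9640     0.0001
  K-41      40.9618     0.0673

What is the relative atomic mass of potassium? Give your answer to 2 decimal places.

39.10 amu

Weight each isotope mass by its fractional abundance: 0.9326 × 38.9637 + 0.0001 × 39.9640 + 0.0673 × 40.9618
= 36.33755 + 0.00400 + 2.75673 = 39.09828 amu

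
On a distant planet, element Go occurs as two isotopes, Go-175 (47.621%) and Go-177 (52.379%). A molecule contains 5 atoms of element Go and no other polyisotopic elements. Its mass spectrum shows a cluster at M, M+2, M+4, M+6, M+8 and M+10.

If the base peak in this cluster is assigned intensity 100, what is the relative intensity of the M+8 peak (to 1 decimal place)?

55.0

(0.47621 + 0.52379)^5 gives M 0.0245, M+2 0.1347, M+4 0.2963, M+6 0.3259, M+8 0.1792, M+10 0.0394; the largest is M+6.
P(M+6) = C(5,3) × 0.47621^2 × 0.52379^3 = 10 × 0.22677596 × 0.14370491 = 0.325888 (base)
P(M+8) = C(5,4) × 0.47621^1 × 0.52379^4 = 5 × 0.47621 × 0.0752712 = 0.179224
Relative intensity = 0.179224 / 0.325888 × 100 = 55.0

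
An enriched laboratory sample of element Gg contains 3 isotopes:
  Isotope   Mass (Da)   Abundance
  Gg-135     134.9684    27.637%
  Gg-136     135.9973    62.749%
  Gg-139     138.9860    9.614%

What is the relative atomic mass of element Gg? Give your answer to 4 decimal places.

Weight each isotope mass by its fractional abundance: 0.27637 × 134.9684 + 0.62749 × 135.9973 + 0.09614 × 138.9860
= 37.30122 + 85.33695 + 13.36211 = 136.00028 Da

136.0003 Da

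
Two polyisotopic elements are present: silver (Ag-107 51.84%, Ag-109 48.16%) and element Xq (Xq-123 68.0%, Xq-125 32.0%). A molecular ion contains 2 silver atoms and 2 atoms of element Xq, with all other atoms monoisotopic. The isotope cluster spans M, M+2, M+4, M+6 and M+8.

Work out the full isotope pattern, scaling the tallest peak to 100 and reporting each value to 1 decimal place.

35.3 : 98.8 : 100.0 : 43.2 : 6.7

Silver pattern (n=2): 0.26873856 : 0.49932288 : 0.23193856
Element Xq pattern (n=2): 0.4624 : 0.4352 : 0.1024
Convolve the two distributions (both contribute in 2-u steps):
  M: 0.26873856×0.4624 = 0.124265
  M+2: 0.26873856×0.4352 + 0.49932288×0.4624 = 0.347842
  M+4: 0.26873856×0.1024 + 0.49932288×0.4352 + 0.23193856×0.4624 = 0.352073
  M+6: 0.49932288×0.1024 + 0.23193856×0.4352 = 0.152070
  M+8: 0.23193856×0.1024 = 0.023751
Scale to base peak (0.352073) = 100: 35.3 : 98.8 : 100.0 : 43.2 : 6.7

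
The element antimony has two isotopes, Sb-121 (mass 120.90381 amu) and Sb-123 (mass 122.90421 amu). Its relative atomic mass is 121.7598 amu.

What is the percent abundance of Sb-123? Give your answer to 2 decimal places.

42.79%

Let x be the fractional abundance of Sb-121; then Sb-123 has abundance 1 − x.
120.90381·x + 122.90421·(1 − x) = 121.7598
(120.90381 − 122.90421)·x = 121.7598 − 122.90421
x = -1.14441 / -2.00040 = 0.57209 → 57.21% Sb-121, 42.79% Sb-123.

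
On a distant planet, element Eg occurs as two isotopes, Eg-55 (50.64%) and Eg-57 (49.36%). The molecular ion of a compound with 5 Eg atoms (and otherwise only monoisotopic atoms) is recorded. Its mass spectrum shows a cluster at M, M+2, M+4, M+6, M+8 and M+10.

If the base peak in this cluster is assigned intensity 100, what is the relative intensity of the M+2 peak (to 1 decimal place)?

51.3

(0.5064 + 0.4936)^5 gives M 0.0333, M+2 0.1623, M+4 0.3164, M+6 0.3084, M+8 0.1503, M+10 0.0293; the largest is M+4.
P(M+4) = C(5,2) × 0.5064^3 × 0.4936^2 = 10 × 0.1298617 × 0.24364096 = 0.316396 (base)
P(M+2) = C(5,1) × 0.5064^4 × 0.4936^1 = 5 × 0.06576197 × 0.4936 = 0.162301
Relative intensity = 0.162301 / 0.316396 × 100 = 51.3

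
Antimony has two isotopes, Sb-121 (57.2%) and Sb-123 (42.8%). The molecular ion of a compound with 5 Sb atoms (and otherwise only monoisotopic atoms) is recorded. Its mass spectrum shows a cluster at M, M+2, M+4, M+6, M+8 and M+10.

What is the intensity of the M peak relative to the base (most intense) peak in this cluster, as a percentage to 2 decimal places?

17.86%

Term probabilities: M 0.0612, M+2 0.2291, M+4 0.3428, M+6 0.2565, M+8 0.0960, M+10 0.0144. Base peak = M+4.
P(M+4) = C(5,2) × 0.572^3 × 0.428^2 = 10 × 0.18714925 × 0.183184 = 0.342827 (base)
P(M) = C(5,0) × 0.572^5 × 0.428^0 = 1 × 0.06123224 × 1.0000 = 0.061232
Relative intensity = 0.061232 / 0.342827 × 100 = 17.86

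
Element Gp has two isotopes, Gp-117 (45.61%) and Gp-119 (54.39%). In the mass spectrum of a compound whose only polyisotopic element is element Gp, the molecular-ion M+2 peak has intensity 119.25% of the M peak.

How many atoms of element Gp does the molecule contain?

For n independent Gp atoms, I(M+2)/I(M) = n · (abundance Gp-119) / (abundance Gp-117) = n · 0.5439/0.4561.
n = 1.1925 × 0.4561/0.5439 = 1.00 ≈ 1

1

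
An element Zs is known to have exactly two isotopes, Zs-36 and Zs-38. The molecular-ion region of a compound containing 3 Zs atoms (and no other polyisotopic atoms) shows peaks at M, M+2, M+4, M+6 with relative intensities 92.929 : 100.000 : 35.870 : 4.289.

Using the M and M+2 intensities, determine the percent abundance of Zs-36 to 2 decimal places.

73.60%

Let p = fractional abundance of Zs-36. I(M+2)/I(M) = [C(3,1)·p^2·(1−p)] / p^3 = 3·(1−p)/p = 100.000/92.929 = 1.0761
(1−p)/p = 1.0761/3 = 0.3587  ⇒  p = 1/(1 + 0.3587) = 0.7360
Zs-36: 73.60%, Zs-38: 26.40%.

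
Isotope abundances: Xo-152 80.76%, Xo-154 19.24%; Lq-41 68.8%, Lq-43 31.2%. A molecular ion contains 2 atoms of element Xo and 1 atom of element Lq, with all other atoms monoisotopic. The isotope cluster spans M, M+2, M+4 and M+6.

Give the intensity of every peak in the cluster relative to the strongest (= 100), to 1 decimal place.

100.0 : 93.0 : 27.3 : 2.6

Element Xo pattern (n=2): 0.65221776 : 0.31076448 : 0.03701776
Element Lq pattern (n=1): 0.6880 : 0.3120
Convolve the two distributions (both contribute in 2-u steps):
  M: 0.65221776×0.6880 = 0.448726
  M+2: 0.65221776×0.3120 + 0.31076448×0.6880 = 0.417298
  M+4: 0.31076448×0.3120 + 0.03701776×0.6880 = 0.122427
  M+6: 0.03701776×0.3120 = 0.011550
Scale to base peak (0.448726) = 100: 100.0 : 93.0 : 27.3 : 2.6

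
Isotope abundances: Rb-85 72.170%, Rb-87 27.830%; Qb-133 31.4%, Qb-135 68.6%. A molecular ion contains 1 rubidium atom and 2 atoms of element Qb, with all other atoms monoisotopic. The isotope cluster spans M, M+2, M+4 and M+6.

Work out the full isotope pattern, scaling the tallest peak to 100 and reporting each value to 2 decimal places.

Rubidium pattern (n=1): 0.7217 : 0.2783
Element Qb pattern (n=2): 0.098596 : 0.430808 : 0.470596
Convolve the two distributions (both contribute in 2-u steps):
  M: 0.7217×0.098596 = 0.071157
  M+2: 0.7217×0.430808 + 0.2783×0.098596 = 0.338353
  M+4: 0.7217×0.470596 + 0.2783×0.430808 = 0.459523
  M+6: 0.2783×0.470596 = 0.130967
Scale to base peak (0.459523) = 100: 15.48 : 73.63 : 100.00 : 28.50

15.48 : 73.63 : 100.00 : 28.50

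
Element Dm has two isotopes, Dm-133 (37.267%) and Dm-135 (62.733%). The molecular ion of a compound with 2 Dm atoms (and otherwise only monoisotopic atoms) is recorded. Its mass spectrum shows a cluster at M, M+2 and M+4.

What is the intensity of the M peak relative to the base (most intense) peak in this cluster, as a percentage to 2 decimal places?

29.70%

Term probabilities: M 0.1389, M+2 0.4676, M+4 0.3935. Base peak = M+2.
P(M+2) = C(2,1) × 0.37267^1 × 0.62733^1 = 2 × 0.37267 × 0.62733 = 0.467574 (base)
P(M) = C(2,0) × 0.37267^2 × 0.62733^0 = 1 × 0.13888293 × 1.0000 = 0.138883
Relative intensity = 0.138883 / 0.467574 × 100 = 29.70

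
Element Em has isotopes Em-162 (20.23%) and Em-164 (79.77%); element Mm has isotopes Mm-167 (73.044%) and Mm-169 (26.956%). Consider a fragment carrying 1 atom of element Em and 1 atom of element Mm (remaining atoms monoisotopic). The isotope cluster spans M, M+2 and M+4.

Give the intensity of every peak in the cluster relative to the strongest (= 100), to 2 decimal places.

Element Em pattern (n=1): 0.2023 : 0.7977
Element Mm pattern (n=1): 0.73044 : 0.26956
Convolve the two distributions (both contribute in 2-u steps):
  M: 0.2023×0.73044 = 0.147768
  M+2: 0.2023×0.26956 + 0.7977×0.73044 = 0.637204
  M+4: 0.7977×0.26956 = 0.215028
Scale to base peak (0.637204) = 100: 23.19 : 100.00 : 33.75

23.19 : 100.00 : 33.75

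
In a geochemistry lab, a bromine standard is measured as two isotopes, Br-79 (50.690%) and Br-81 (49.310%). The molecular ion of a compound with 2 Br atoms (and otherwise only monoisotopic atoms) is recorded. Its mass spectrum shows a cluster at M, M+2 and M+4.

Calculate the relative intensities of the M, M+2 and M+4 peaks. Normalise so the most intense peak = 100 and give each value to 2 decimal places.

51.40 : 100.00 : 48.64

Expanding (0.50690 + 0.49310)^2:
P(M) = 0.50690^2 = 0.256948
P(M+2) = 2 × 0.50690^1 × 0.49310^1 = 0.499905
P(M+4) = 0.49310^2 = 0.243148
The M+2 peak is largest (0.499905); scaling to 100 gives 51.40 : 100.00 : 48.64.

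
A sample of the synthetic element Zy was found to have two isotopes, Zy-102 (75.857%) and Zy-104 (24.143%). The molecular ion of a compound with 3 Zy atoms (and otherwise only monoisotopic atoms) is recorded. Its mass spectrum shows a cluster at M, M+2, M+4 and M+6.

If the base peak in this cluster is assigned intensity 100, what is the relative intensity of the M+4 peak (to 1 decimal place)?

Binomial terms of (0.75857 + 0.24143)^3: M 0.4365, M+2 0.4168, M+4 0.1326, M+6 0.0141 → M is the base peak.
P(M) = C(3,0) × 0.75857^3 × 0.24143^0 = 1 × 0.43650276 × 1.0000 = 0.436503 (base)
P(M+4) = C(3,2) × 0.75857^1 × 0.24143^2 = 3 × 0.75857 × 0.05828844 = 0.132648
Relative intensity = 0.132648 / 0.436503 × 100 = 30.4

30.4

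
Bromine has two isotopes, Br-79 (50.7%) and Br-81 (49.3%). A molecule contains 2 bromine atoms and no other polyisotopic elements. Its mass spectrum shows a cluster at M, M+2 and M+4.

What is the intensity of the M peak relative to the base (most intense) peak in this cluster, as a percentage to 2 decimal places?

(0.507 + 0.493)^2 gives M 0.2570, M+2 0.4999, M+4 0.2430; the largest is M+2.
P(M+2) = C(2,1) × 0.507^1 × 0.493^1 = 2 × 0.5070 × 0.4930 = 0.499902 (base)
P(M) = C(2,0) × 0.507^2 × 0.493^0 = 1 × 0.257049 × 1.0000 = 0.257049
Relative intensity = 0.257049 / 0.499902 × 100 = 51.42

51.42%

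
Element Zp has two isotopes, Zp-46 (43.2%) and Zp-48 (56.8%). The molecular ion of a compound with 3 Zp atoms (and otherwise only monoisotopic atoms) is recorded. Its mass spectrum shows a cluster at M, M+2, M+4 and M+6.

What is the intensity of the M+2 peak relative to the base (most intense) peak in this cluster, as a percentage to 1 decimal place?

Term probabilities: M 0.0806, M+2 0.3180, M+4 0.4181, M+6 0.1833. Base peak = M+4.
P(M+4) = C(3,2) × 0.432^1 × 0.568^2 = 3 × 0.4320 × 0.322624 = 0.418121 (base)
P(M+2) = C(3,1) × 0.432^2 × 0.568^1 = 3 × 0.186624 × 0.5680 = 0.318007
Relative intensity = 0.318007 / 0.418121 × 100 = 76.1

76.1%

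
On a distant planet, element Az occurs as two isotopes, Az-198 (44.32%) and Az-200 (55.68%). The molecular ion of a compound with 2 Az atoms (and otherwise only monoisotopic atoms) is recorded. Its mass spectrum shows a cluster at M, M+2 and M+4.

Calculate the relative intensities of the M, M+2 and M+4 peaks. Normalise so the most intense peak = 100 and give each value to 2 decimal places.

39.80 : 100.00 : 62.82

Expanding (0.4432 + 0.5568)^2:
P(M) = 0.4432^2 = 0.196426
P(M+2) = 2 × 0.4432^1 × 0.5568^1 = 0.493548
P(M+4) = 0.5568^2 = 0.310026
The M+2 peak is largest (0.493548); scaling to 100 gives 39.80 : 100.00 : 62.82.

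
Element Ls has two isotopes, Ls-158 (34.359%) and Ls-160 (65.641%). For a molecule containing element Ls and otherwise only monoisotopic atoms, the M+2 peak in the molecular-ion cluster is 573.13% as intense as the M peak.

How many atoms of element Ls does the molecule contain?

For n independent Ls atoms, I(M+2)/I(M) = n · (abundance Ls-160) / (abundance Ls-158) = n · 0.65641/0.34359.
n = 5.7313 × 0.34359/0.65641 = 3.00 ≈ 3

3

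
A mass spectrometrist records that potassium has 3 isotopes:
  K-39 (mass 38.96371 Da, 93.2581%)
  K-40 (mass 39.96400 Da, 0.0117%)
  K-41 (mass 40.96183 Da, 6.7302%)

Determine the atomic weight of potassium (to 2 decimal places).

39.10 Da

Average mass = Σ (abundance × isotope mass) = 0.932581 × 38.96371 + 0.000117 × 39.96400 + 0.067302 × 40.96183
= 36.336816 + 0.004676 + 2.756813 = 39.098305 Da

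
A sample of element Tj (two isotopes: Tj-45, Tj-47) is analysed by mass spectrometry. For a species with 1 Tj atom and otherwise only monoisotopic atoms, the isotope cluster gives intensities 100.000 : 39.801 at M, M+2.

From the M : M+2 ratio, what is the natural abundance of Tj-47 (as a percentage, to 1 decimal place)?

Let p = fractional abundance of Tj-45. I(M+2)/I(M) = [C(1,1)·p^0·(1−p)] / p^1 = 1·(1−p)/p = 39.801/100.000 = 0.3980
(1−p)/p = 0.3980/1 = 0.3980  ⇒  p = 1/(1 + 0.3980) = 0.7153
Tj-45: 71.5%, Tj-47: 28.5%.

28.5%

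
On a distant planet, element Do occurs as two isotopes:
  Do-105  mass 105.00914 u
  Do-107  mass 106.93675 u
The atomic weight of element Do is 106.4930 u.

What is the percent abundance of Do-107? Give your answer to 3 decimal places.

Let x be the fractional abundance of Do-105; then Do-107 has abundance 1 − x.
105.00914·x + 106.93675·(1 − x) = 106.4930
(105.00914 − 106.93675)·x = 106.4930 − 106.93675
x = -0.44375 / -1.92761 = 0.23021 → 23.021% Do-105, 76.979% Do-107.

76.979%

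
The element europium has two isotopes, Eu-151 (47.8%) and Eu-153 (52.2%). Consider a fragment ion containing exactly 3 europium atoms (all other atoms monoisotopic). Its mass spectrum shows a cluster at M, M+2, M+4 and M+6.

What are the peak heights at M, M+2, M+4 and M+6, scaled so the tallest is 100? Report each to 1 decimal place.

Expanding (0.478 + 0.522)^3:
P(M) = 0.478^3 = 0.109215
P(M+2) = 3 × 0.478^2 × 0.522^1 = 0.357806
P(M+4) = 3 × 0.478^1 × 0.522^2 = 0.390742
P(M+6) = 0.522^3 = 0.142237
The M+4 peak is largest (0.390742); scaling to 100 gives 28.0 : 91.6 : 100.0 : 36.4.

28.0 : 91.6 : 100.0 : 36.4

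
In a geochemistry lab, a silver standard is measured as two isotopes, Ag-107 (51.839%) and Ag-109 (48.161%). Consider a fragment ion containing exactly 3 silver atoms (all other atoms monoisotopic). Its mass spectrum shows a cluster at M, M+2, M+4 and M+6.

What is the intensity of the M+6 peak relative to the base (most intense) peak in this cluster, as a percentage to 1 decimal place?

28.8%

Term probabilities: M 0.1393, M+2 0.3883, M+4 0.3607, M+6 0.1117. Base peak = M+2.
P(M+2) = C(3,1) × 0.51839^2 × 0.48161^1 = 3 × 0.26872819 × 0.48161 = 0.388267 (base)
P(M+6) = C(3,3) × 0.51839^0 × 0.48161^3 = 1 × 1.0000 × 0.11170857 = 0.111709
Relative intensity = 0.111709 / 0.388267 × 100 = 28.8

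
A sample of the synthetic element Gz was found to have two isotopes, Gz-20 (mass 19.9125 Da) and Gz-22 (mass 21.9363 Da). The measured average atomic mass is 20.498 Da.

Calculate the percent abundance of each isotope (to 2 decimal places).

Gz-20: 71.07%, Gz-22: 28.93%

With x = fraction of Gz-20 (so Gz-22 is 1 − x):
19.9125·x + 21.9363·(1 − x) = 20.498
(19.9125 − 21.9363)·x = 20.498 − 21.9363
x = -1.4383 / -2.0238 = 0.71069 → 71.07% Gz-20, 28.93% Gz-22.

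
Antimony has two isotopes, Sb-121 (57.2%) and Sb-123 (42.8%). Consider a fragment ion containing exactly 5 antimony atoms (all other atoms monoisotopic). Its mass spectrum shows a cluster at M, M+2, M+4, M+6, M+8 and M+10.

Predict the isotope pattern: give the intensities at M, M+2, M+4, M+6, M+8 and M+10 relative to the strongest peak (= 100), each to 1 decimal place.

Each Sb atom is independently Sb-121 (p = 0.572) or Sb-123 (q = 0.428); the cluster is the binomial expansion (p + q)^5.
P(M) = 0.572^5 = 0.061232
P(M+2) = 5 × 0.572^4 × 0.428^1 = 0.229086
P(M+4) = 10 × 0.572^3 × 0.428^2 = 0.342827
P(M+6) = 10 × 0.572^2 × 0.428^3 = 0.256521
P(M+8) = 5 × 0.572^1 × 0.428^4 = 0.095971
P(M+10) = 0.428^5 = 0.014362
The M+4 peak is largest (0.342827); scaling to 100 gives 17.9 : 66.8 : 100.0 : 74.8 : 28.0 : 4.2.

17.9 : 66.8 : 100.0 : 74.8 : 28.0 : 4.2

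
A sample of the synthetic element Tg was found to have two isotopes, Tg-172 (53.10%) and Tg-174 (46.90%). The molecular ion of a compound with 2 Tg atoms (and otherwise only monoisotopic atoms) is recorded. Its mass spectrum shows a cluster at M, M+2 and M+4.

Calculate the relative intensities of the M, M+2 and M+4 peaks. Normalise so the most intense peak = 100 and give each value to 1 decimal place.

56.6 : 100.0 : 44.2

The 2 Tg atoms are independent, so intensities follow the terms of (0.5310 + 0.4690)^2.
P(M) = 0.5310^2 = 0.281961
P(M+2) = 2 × 0.5310^1 × 0.4690^1 = 0.498078
P(M+4) = 0.4690^2 = 0.219961
The M+2 peak is largest (0.498078); scaling to 100 gives 56.6 : 100.0 : 44.2.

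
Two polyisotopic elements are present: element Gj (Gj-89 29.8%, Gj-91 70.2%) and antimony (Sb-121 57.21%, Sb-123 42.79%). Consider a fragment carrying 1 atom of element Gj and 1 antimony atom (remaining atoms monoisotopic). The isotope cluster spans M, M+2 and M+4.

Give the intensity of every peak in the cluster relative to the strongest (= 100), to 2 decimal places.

Element Gj pattern (n=1): 0.2980 : 0.7020
Antimony pattern (n=1): 0.5721 : 0.4279
Convolve the two distributions (both contribute in 2-u steps):
  M: 0.2980×0.5721 = 0.170486
  M+2: 0.2980×0.4279 + 0.7020×0.5721 = 0.529128
  M+4: 0.7020×0.4279 = 0.300386
Scale to base peak (0.529128) = 100: 32.22 : 100.00 : 56.77

32.22 : 100.00 : 56.77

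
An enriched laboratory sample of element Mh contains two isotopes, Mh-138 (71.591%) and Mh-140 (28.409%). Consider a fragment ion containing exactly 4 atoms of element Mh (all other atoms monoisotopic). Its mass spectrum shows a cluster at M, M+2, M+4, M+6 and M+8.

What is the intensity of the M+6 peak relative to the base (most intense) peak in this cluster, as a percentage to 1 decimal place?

Binomial terms of (0.71591 + 0.28409)^4: M 0.2627, M+2 0.4170, M+4 0.2482, M+6 0.0657, M+8 0.0065 → M+2 is the base peak.
P(M+2) = C(4,1) × 0.71591^3 × 0.28409^1 = 4 × 0.3669233 × 0.28409 = 0.416957 (base)
P(M+6) = C(4,3) × 0.71591^1 × 0.28409^3 = 4 × 0.71591 × 0.02292809 = 0.065658
Relative intensity = 0.065658 / 0.416957 × 100 = 15.7

15.7%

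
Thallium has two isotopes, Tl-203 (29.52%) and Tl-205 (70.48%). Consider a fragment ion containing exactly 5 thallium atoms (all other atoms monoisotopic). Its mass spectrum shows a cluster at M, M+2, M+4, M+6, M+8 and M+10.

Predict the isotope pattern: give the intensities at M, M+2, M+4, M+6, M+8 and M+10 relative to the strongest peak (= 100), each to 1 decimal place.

Expanding (0.2952 + 0.7048)^5:
P(M) = 0.2952^5 = 0.002242
P(M+2) = 5 × 0.2952^4 × 0.7048^1 = 0.026761
P(M+4) = 10 × 0.2952^3 × 0.7048^2 = 0.127785
P(M+6) = 10 × 0.2952^2 × 0.7048^3 = 0.305092
P(M+8) = 5 × 0.2952^1 × 0.7048^4 = 0.364208
P(M+10) = 0.7048^5 = 0.173912
The M+8 peak is largest (0.364208); scaling to 100 gives 0.6 : 7.3 : 35.1 : 83.8 : 100.0 : 47.8.

0.6 : 7.3 : 35.1 : 83.8 : 100.0 : 47.8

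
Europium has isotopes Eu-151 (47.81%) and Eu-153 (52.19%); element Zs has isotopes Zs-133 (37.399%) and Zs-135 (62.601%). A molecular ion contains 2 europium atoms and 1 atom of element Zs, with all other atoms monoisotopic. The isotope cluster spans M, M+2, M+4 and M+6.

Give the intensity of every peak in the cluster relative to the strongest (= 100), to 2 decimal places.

20.64 : 79.59 : 100.00 : 41.16

Europium pattern (n=2): 0.22857961 : 0.49904078 : 0.27237961
Element Zs pattern (n=1): 0.37399 : 0.62601
Convolve the two distributions (both contribute in 2-u steps):
  M: 0.22857961×0.37399 = 0.085486
  M+2: 0.22857961×0.62601 + 0.49904078×0.37399 = 0.329729
  M+4: 0.49904078×0.62601 + 0.27237961×0.37399 = 0.414272
  M+6: 0.27237961×0.62601 = 0.170512
Scale to base peak (0.414272) = 100: 20.64 : 79.59 : 100.00 : 41.16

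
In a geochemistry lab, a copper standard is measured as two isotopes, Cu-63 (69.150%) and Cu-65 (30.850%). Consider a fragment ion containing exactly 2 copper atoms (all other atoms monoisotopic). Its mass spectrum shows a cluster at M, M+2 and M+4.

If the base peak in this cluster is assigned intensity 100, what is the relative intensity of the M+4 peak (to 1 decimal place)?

19.9

Term probabilities: M 0.4782, M+2 0.4267, M+4 0.0952. Base peak = M.
P(M) = C(2,0) × 0.69150^2 × 0.30850^0 = 1 × 0.47817225 × 1.0000 = 0.478172 (base)
P(M+4) = C(2,2) × 0.69150^0 × 0.30850^2 = 1 × 1.0000 × 0.09517225 = 0.095172
Relative intensity = 0.095172 / 0.478172 × 100 = 19.9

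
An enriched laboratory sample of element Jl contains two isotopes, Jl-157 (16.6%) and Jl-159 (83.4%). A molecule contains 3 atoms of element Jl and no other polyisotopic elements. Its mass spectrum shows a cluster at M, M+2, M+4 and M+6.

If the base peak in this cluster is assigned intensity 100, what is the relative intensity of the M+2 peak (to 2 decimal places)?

11.89

Binomial terms of (0.166 + 0.834)^3: M 0.0046, M+2 0.0689, M+4 0.3464, M+6 0.5801 → M+6 is the base peak.
P(M+6) = C(3,3) × 0.166^0 × 0.834^3 = 1 × 1.0000 × 0.5800937 = 0.580094 (base)
P(M+2) = C(3,1) × 0.166^2 × 0.834^1 = 3 × 0.027556 × 0.8340 = 0.068945
Relative intensity = 0.068945 / 0.580094 × 100 = 11.89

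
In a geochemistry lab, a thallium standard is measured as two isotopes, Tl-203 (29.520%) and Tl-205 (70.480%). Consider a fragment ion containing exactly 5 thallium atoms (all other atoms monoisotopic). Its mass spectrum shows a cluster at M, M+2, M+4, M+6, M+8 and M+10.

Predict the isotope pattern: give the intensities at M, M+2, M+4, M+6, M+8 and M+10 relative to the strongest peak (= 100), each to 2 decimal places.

0.62 : 7.35 : 35.09 : 83.77 : 100.00 : 47.75

Expanding (0.29520 + 0.70480)^5:
P(M) = 0.29520^5 = 0.002242
P(M+2) = 5 × 0.29520^4 × 0.70480^1 = 0.026761
P(M+4) = 10 × 0.29520^3 × 0.70480^2 = 0.127785
P(M+6) = 10 × 0.29520^2 × 0.70480^3 = 0.305092
P(M+8) = 5 × 0.29520^1 × 0.70480^4 = 0.364208
P(M+10) = 0.70480^5 = 0.173912
The M+8 peak is largest (0.364208); scaling to 100 gives 0.62 : 7.35 : 35.09 : 83.77 : 100.00 : 47.75.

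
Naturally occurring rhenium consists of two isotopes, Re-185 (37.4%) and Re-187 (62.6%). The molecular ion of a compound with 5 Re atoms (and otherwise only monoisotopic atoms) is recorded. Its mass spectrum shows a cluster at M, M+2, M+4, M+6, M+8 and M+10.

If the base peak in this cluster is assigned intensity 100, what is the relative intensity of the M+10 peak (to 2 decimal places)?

(0.374 + 0.626)^5 gives M 0.0073, M+2 0.0612, M+4 0.2050, M+6 0.3431, M+8 0.2872, M+10 0.0961; the largest is M+6.
P(M+6) = C(5,3) × 0.374^2 × 0.626^3 = 10 × 0.139876 × 0.24531438 = 0.343136 (base)
P(M+10) = C(5,5) × 0.374^0 × 0.626^5 = 1 × 1.0000 × 0.09613282 = 0.096133
Relative intensity = 0.096133 / 0.343136 × 100 = 28.02

28.02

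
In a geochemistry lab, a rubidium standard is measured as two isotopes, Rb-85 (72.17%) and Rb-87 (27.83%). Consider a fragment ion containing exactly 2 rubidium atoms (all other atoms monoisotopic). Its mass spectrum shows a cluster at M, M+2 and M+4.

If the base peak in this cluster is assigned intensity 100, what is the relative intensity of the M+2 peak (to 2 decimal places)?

77.12

Term probabilities: M 0.5209, M+2 0.4017, M+4 0.0775. Base peak = M.
P(M) = C(2,0) × 0.7217^2 × 0.2783^0 = 1 × 0.52085089 × 1.0000 = 0.520851 (base)
P(M+2) = C(2,1) × 0.7217^1 × 0.2783^1 = 2 × 0.7217 × 0.2783 = 0.401698
Relative intensity = 0.401698 / 0.520851 × 100 = 77.12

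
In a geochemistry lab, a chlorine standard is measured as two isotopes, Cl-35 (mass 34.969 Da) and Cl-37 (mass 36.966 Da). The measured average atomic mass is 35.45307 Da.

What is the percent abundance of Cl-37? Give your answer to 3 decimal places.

Writing the weighted mean with unknown fraction x of Cl-35:
34.969·x + 36.966·(1 − x) = 35.45307
(34.969 − 36.966)·x = 35.45307 − 36.966
x = -1.51293 / -1.997 = 0.75760 → 75.760% Cl-35, 24.240% Cl-37.

24.240%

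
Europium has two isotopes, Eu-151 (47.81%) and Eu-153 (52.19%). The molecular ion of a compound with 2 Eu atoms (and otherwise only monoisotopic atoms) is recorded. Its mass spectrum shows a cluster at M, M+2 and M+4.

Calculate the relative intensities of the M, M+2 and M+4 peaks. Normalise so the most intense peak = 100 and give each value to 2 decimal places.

The 2 Eu atoms are independent, so intensities follow the terms of (0.4781 + 0.5219)^2.
P(M) = 0.4781^2 = 0.228580
P(M+2) = 2 × 0.4781^1 × 0.5219^1 = 0.499041
P(M+4) = 0.5219^2 = 0.272380
The M+2 peak is largest (0.499041); scaling to 100 gives 45.80 : 100.00 : 54.58.

45.80 : 100.00 : 54.58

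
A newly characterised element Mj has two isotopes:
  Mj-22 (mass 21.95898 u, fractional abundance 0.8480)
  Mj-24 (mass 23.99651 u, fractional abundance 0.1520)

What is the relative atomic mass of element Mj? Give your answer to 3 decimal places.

Weight each isotope mass by its fractional abundance: 0.8480 × 21.95898 + 0.1520 × 23.99651
= 18.621215 + 3.647470 = 22.268685 u

22.269 u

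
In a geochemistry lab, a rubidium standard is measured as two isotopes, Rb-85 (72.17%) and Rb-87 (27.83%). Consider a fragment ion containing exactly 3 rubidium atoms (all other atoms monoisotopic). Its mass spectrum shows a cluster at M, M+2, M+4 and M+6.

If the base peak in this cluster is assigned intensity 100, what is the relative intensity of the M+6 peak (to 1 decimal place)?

Binomial terms of (0.7217 + 0.2783)^3: M 0.3759, M+2 0.4349, M+4 0.1677, M+6 0.0216 → M+2 is the base peak.
P(M+2) = C(3,1) × 0.7217^2 × 0.2783^1 = 3 × 0.52085089 × 0.2783 = 0.434858 (base)
P(M+6) = C(3,3) × 0.7217^0 × 0.2783^3 = 1 × 1.0000 × 0.02155458 = 0.021555
Relative intensity = 0.021555 / 0.434858 × 100 = 5.0

5.0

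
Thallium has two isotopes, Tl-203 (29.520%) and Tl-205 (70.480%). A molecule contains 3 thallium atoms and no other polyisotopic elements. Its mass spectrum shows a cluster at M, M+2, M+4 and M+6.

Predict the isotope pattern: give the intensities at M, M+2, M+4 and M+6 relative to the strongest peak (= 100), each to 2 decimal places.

The 3 Tl atoms are independent, so intensities follow the terms of (0.29520 + 0.70480)^3.
P(M) = 0.29520^3 = 0.025725
P(M+2) = 3 × 0.29520^2 × 0.70480^1 = 0.184255
P(M+4) = 3 × 0.29520^1 × 0.70480^2 = 0.439916
P(M+6) = 0.70480^3 = 0.350104
The M+4 peak is largest (0.439916); scaling to 100 gives 5.85 : 41.88 : 100.00 : 79.58.

5.85 : 41.88 : 100.00 : 79.58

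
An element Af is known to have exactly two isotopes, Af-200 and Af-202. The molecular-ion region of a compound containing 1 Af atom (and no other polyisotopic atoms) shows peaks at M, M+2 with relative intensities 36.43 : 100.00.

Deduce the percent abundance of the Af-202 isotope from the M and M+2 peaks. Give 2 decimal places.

Let p = fractional abundance of Af-200. I(M+2)/I(M) = [C(1,1)·p^0·(1−p)] / p^1 = 1·(1−p)/p = 100.00/36.43 = 2.7450
(1−p)/p = 2.7450/1 = 2.7450  ⇒  p = 1/(1 + 2.7450) = 0.2670
Af-200: 26.70%, Af-202: 73.30%.

73.30%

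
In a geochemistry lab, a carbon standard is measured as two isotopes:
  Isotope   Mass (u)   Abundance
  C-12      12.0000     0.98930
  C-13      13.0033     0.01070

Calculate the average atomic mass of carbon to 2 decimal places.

Weight each isotope mass by its fractional abundance: 0.98930 × 12.0000 + 0.01070 × 13.0033
= 11.87160 + 0.13914 = 12.01074 u

12.01 u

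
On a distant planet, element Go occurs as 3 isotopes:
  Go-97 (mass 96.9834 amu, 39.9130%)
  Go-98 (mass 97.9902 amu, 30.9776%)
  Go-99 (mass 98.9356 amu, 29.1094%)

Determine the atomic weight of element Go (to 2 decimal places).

Ar = Σ fᵢ·mᵢ = 0.399130 × 96.9834 + 0.309776 × 97.9902 + 0.291094 × 98.9356
= 38.70898 + 30.35501 + 28.79956 = 97.86355 amu

97.86 amu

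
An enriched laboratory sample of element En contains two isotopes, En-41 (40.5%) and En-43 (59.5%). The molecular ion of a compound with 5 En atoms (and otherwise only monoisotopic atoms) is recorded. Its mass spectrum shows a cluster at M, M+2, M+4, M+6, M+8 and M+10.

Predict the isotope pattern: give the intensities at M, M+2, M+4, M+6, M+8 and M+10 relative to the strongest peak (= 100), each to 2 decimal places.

3.15 : 23.17 : 68.07 : 100.00 : 73.46 : 21.58

Each En atom is independently En-41 (p = 0.405) or En-43 (q = 0.595); the cluster is the binomial expansion (p + q)^5.
P(M) = 0.405^5 = 0.010896
P(M+2) = 5 × 0.405^4 × 0.595^1 = 0.080040
P(M+4) = 10 × 0.405^3 × 0.595^2 = 0.235179
P(M+6) = 10 × 0.405^2 × 0.595^3 = 0.345510
P(M+8) = 5 × 0.405^1 × 0.595^4 = 0.253801
P(M+10) = 0.595^5 = 0.074574
The M+6 peak is largest (0.345510); scaling to 100 gives 3.15 : 23.17 : 68.07 : 100.00 : 73.46 : 21.58.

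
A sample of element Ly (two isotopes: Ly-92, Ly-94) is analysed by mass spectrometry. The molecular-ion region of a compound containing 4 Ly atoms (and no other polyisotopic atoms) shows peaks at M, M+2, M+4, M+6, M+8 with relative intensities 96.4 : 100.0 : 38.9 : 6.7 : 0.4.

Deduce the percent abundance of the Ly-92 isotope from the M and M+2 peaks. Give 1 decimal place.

79.4%

If p is the fraction of Ly that is Ly-92, then I(M+2)/I(M) = [C(4,1)·p^3·(1−p)] / p^4 = 4·(1−p)/p = 100.0/96.4 = 1.0373
(1−p)/p = 1.0373/4 = 0.2593  ⇒  p = 1/(1 + 0.2593) = 0.7941
Ly-92: 79.4%, Ly-94: 20.6%.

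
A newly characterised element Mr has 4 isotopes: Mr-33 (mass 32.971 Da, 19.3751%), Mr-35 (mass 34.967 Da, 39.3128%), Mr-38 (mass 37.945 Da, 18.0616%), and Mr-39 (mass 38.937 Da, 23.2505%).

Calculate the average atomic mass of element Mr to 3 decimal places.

Ar = Σ fᵢ·mᵢ = 0.193751 × 32.971 + 0.393128 × 34.967 + 0.180616 × 37.945 + 0.232505 × 38.937
= 6.3882 + 13.7465 + 6.8535 + 9.0530 = 36.0412 Da

36.041 Da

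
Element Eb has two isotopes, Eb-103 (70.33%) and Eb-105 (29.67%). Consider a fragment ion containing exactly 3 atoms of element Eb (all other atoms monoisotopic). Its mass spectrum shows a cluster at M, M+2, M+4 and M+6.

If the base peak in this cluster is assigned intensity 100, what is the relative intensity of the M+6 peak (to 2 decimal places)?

5.93

Binomial terms of (0.7033 + 0.2967)^3: M 0.3479, M+2 0.4403, M+4 0.1857, M+6 0.0261 → M+2 is the base peak.
P(M+2) = C(3,1) × 0.7033^2 × 0.2967^1 = 3 × 0.49463089 × 0.2967 = 0.440271 (base)
P(M+6) = C(3,3) × 0.7033^0 × 0.2967^3 = 1 × 1.0000 × 0.02611877 = 0.026119
Relative intensity = 0.026119 / 0.440271 × 100 = 5.93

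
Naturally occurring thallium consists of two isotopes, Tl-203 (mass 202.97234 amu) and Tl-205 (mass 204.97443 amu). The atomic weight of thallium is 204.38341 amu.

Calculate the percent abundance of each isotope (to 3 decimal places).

Writing the weighted mean with unknown fraction x of Tl-203:
202.97234·x + 204.97443·(1 − x) = 204.38341
(202.97234 − 204.97443)·x = 204.38341 − 204.97443
x = -0.59102 / -2.00209 = 0.29520 → 29.520% Tl-203, 70.480% Tl-205.

Tl-203: 29.520%, Tl-205: 70.480%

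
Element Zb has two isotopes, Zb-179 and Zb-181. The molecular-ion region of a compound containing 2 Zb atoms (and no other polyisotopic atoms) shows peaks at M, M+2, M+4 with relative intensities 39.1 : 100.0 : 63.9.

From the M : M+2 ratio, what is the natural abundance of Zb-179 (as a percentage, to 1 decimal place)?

43.9%

Write p for the Zb-179 fraction. I(M+2)/I(M) = [C(2,1)·p^1·(1−p)] / p^2 = 2·(1−p)/p = 100.0/39.1 = 2.5575
(1−p)/p = 2.5575/2 = 1.2788  ⇒  p = 1/(1 + 1.2788) = 0.4388
Zb-179: 43.9%, Zb-181: 56.1%.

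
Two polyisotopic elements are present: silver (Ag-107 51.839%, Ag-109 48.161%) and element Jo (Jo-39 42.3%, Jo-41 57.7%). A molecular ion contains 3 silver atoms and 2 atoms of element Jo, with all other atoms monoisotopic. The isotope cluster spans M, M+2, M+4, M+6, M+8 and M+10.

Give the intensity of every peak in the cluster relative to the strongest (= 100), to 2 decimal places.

Silver pattern (n=3): 0.13930601 : 0.38826655 : 0.36071887 : 0.11170857
Element Jo pattern (n=2): 0.178929 : 0.488142 : 0.332929
Convolve the two distributions (both contribute in 2-u steps):
  M: 0.13930601×0.178929 = 0.024926
  M+2: 0.13930601×0.488142 + 0.38826655×0.178929 = 0.137473
  M+4: 0.13930601×0.332929 + 0.38826655×0.488142 + 0.36071887×0.178929 = 0.300451
  M+6: 0.38826655×0.332929 + 0.36071887×0.488142 + 0.11170857×0.178929 = 0.325335
  M+8: 0.36071887×0.332929 + 0.11170857×0.488142 = 0.174623
  M+10: 0.11170857×0.332929 = 0.037191
Scale to base peak (0.325335) = 100: 7.66 : 42.26 : 92.35 : 100.00 : 53.67 : 11.43

7.66 : 42.26 : 92.35 : 100.00 : 53.67 : 11.43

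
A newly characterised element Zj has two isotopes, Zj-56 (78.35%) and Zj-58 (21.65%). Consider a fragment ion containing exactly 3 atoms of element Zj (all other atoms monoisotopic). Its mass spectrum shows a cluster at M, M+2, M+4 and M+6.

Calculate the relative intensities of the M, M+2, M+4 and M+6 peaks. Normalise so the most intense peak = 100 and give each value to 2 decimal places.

100.00 : 82.90 : 22.91 : 2.11

Expanding (0.7835 + 0.2165)^3:
P(M) = 0.7835^3 = 0.480969
P(M+2) = 3 × 0.7835^2 × 0.2165^1 = 0.398710
P(M+4) = 3 × 0.7835^1 × 0.2165^2 = 0.110173
P(M+6) = 0.2165^3 = 0.010148
The M peak is largest (0.480969); scaling to 100 gives 100.00 : 82.90 : 22.91 : 2.11.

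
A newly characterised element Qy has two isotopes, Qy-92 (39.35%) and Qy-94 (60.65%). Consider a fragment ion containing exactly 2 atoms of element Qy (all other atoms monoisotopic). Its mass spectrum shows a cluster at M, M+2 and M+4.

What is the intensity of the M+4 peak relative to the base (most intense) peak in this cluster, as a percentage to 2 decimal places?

77.06%

Term probabilities: M 0.1548, M+2 0.4773, M+4 0.3678. Base peak = M+2.
P(M+2) = C(2,1) × 0.3935^1 × 0.6065^1 = 2 × 0.3935 × 0.6065 = 0.477316 (base)
P(M+4) = C(2,2) × 0.3935^0 × 0.6065^2 = 1 × 1.0000 × 0.36784225 = 0.367842
Relative intensity = 0.367842 / 0.477316 × 100 = 77.06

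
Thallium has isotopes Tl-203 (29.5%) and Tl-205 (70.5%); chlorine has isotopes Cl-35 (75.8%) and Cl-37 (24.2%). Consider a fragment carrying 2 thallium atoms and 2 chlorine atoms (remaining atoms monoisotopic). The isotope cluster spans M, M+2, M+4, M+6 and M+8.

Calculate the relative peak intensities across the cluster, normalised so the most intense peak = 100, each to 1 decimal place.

Thallium pattern (n=2): 0.087025 : 0.41595 : 0.497025
Chlorine pattern (n=2): 0.574564 : 0.366872 : 0.058564
Convolve the two distributions (both contribute in 2-u steps):
  M: 0.087025×0.574564 = 0.050001
  M+2: 0.087025×0.366872 + 0.41595×0.574564 = 0.270917
  M+4: 0.087025×0.058564 + 0.41595×0.366872 + 0.497025×0.574564 = 0.443270
  M+6: 0.41595×0.058564 + 0.497025×0.366872 = 0.206704
  M+8: 0.497025×0.058564 = 0.029108
Scale to base peak (0.443270) = 100: 11.3 : 61.1 : 100.0 : 46.6 : 6.6

11.3 : 61.1 : 100.0 : 46.6 : 6.6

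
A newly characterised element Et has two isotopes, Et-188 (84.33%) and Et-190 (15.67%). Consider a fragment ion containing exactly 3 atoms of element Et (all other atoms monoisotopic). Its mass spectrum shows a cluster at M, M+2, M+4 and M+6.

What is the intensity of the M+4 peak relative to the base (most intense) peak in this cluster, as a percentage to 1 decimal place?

Binomial terms of (0.8433 + 0.1567)^3: M 0.5997, M+2 0.3343, M+4 0.0621, M+6 0.0038 → M is the base peak.
P(M) = C(3,0) × 0.8433^3 × 0.1567^0 = 1 × 0.59971692 × 1.0000 = 0.599717 (base)
P(M+4) = C(3,2) × 0.8433^1 × 0.1567^2 = 3 × 0.8433 × 0.02455489 = 0.062121
Relative intensity = 0.062121 / 0.599717 × 100 = 10.4

10.4%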